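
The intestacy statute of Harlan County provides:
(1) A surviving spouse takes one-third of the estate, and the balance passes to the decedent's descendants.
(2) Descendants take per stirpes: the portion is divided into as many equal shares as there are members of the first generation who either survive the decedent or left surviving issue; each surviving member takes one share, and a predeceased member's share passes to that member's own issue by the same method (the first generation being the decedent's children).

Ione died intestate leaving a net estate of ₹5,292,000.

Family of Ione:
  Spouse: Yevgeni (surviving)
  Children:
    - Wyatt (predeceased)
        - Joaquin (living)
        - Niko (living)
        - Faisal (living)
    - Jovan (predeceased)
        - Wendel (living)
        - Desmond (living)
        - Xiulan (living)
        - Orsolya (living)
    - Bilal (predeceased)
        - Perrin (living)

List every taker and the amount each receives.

Yevgeni: ₹1,764,000; Joaquin: ₹392,000; Niko: ₹392,000; Faisal: ₹392,000; Wendel: ₹294,000; Desmond: ₹294,000; Xiulan: ₹294,000; Orsolya: ₹294,000; Perrin: ₹1,176,000

Yevgeni takes one-third of ₹5,292,000 = ₹1,764,000. The remaining ₹3,528,000 passes to the descendants.
The descendants' portion (₹3,528,000) is divided into 3 shares of ₹1,176,000: Wyatt's ₹1,176,000 share passes to Wyatt's issue; Jovan's ₹1,176,000 share passes to Jovan's issue; Bilal's ₹1,176,000 share passes to Bilal's issue.
Wyatt's share (₹1,176,000) is divided into 3 shares of ₹392,000: Joaquin, Niko, and Faisal each take ₹392,000.
Jovan's share (₹1,176,000) is divided into 4 shares of ₹294,000: Wendel, Desmond, Xiulan, and Orsolya each take ₹294,000.
Bilal's share (₹1,176,000) passes entirely to Perrin.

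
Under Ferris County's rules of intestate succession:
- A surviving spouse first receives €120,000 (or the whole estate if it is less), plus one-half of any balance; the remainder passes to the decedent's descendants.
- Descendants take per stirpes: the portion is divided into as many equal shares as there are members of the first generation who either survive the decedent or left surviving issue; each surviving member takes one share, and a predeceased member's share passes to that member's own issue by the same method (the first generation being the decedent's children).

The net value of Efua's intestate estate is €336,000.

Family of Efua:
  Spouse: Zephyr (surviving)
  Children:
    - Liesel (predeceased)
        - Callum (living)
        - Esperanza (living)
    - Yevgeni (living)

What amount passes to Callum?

Zephyr first takes €120,000, leaving a balance of €216,000. Zephyr then takes one-half of the balance (€108,000), for a total of €228,000. The remaining €108,000 passes to the descendants.
The descendants' portion (€108,000) is divided into 2 shares of €54,000: Yevgeni takes €54,000; Liesel's €54,000 share passes to Liesel's issue.
Liesel's share (€54,000) is divided into 2 shares of €27,000: Callum and Esperanza each take €27,000.

Callum receives €27,000.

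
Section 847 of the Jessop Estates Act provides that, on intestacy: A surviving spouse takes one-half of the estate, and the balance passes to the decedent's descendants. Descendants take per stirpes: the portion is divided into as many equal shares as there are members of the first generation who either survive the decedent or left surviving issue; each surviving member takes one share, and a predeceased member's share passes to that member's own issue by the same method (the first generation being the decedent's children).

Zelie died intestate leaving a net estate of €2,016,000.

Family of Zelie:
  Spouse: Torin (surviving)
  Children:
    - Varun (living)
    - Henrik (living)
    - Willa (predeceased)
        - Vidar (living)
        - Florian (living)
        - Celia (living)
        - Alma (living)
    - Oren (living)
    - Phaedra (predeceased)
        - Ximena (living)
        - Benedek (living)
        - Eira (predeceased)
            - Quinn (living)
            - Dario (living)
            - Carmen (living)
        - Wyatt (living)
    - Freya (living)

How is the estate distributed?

Torin: €1,008,000; Varun: €168,000; Henrik: €168,000; Vidar: €42,000; Florian: €42,000; Celia: €42,000; Alma: €42,000; Oren: €168,000; Ximena: €42,000; Benedek: €42,000; Quinn: €14,000; Dario: €14,000; Carmen: €14,000; Wyatt: €42,000; Freya: €168,000

Torin takes one-half of €2,016,000 = €1,008,000. The remaining €1,008,000 passes to the descendants.
The descendants' portion (€1,008,000) is divided into 6 shares of €168,000: Varun, Henrik, Oren, and Freya each take €168,000; Willa's €168,000 share passes to Willa's issue; Phaedra's €168,000 share passes to Phaedra's issue.
Willa's share (€168,000) is divided into 4 shares of €42,000: Vidar, Florian, Celia, and Alma each take €42,000.
Phaedra's share (€168,000) is divided into 4 shares of €42,000: Ximena, Benedek, and Wyatt each take €42,000; Eira's €42,000 share passes to Eira's issue.
Eira's share (€42,000) is divided into 3 shares of €14,000: Quinn, Dario, and Carmen each take €14,000.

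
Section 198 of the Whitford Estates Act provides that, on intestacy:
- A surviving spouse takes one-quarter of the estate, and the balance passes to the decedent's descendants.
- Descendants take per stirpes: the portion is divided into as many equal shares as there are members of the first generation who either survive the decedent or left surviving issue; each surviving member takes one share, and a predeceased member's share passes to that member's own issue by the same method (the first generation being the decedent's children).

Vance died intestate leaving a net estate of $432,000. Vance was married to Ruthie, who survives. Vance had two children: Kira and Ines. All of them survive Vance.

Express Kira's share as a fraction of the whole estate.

Kira receives 3/8 of the estate.

Ruthie takes one-quarter of $432,000 = $108,000. The remaining $324,000 passes to the descendants.
The descendants' portion ($324,000) is divided into 2 shares of $162,000: Kira and Ines each take $162,000.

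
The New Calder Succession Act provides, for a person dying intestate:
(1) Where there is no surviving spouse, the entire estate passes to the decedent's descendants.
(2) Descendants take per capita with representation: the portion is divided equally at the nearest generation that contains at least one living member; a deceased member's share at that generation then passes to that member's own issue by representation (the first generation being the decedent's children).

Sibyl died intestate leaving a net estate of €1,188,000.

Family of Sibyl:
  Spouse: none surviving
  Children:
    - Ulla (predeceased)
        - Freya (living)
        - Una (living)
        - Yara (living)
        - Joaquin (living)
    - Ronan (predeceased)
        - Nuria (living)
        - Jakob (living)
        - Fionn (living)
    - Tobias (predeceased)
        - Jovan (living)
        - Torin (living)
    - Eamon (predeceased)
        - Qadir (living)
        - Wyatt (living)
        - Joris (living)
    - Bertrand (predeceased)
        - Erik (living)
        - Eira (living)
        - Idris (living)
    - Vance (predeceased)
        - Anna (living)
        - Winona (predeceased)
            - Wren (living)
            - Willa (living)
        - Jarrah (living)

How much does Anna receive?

The entire €1,188,000 passes to the descendants.
No child survives, so the initial division is made at the grandchildren's generation.
That amount (€1,188,000) is divided into 18 shares of €66,000: Freya, Una, Yara, Joaquin, Nuria, Jakob, Fionn, Jovan, Torin, Qadir, Wyatt, Joris, Erik, Eira, Idris, Anna, and Jarrah each take €66,000; Winona's €66,000 share passes to Winona's issue.
Winona's share (€66,000) is divided into 2 shares of €33,000: Wren and Willa each take €33,000.

Anna receives €66,000.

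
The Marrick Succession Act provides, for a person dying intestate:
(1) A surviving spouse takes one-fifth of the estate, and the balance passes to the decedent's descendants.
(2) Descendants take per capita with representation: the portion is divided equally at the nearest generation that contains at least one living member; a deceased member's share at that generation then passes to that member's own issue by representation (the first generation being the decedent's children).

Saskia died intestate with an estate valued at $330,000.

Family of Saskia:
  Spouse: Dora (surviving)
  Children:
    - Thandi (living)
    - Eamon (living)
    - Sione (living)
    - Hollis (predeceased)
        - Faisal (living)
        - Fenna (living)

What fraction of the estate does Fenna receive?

Fenna receives 1/10 of the estate.

Dora takes one-fifth of $330,000 = $66,000. The remaining $264,000 passes to the descendants.
The descendants' portion ($264,000) is divided into 4 shares of $66,000: Thandi, Eamon, and Sione each take $66,000; Hollis's $66,000 share passes to Hollis's issue.
Hollis's share ($66,000) is divided into 2 shares of $33,000: Faisal and Fenna each take $33,000.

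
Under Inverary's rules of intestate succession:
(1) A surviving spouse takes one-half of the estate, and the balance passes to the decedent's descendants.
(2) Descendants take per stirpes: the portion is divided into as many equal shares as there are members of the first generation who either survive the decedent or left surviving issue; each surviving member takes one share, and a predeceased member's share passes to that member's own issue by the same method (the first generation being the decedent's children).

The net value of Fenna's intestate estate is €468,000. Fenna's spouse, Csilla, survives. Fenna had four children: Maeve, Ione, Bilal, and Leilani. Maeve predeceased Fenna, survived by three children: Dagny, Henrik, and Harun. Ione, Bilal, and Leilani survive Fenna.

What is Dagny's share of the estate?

Dagny receives €19,500.

Csilla takes one-half of €468,000 = €234,000. The remaining €234,000 passes to the descendants.
The descendants' portion (€234,000) is divided into 4 shares of €58,500: Ione, Bilal, and Leilani each take €58,500; Maeve's €58,500 share passes to Maeve's issue.
Maeve's share (€58,500) is divided into 3 shares of €19,500: Dagny, Henrik, and Harun each take €19,500.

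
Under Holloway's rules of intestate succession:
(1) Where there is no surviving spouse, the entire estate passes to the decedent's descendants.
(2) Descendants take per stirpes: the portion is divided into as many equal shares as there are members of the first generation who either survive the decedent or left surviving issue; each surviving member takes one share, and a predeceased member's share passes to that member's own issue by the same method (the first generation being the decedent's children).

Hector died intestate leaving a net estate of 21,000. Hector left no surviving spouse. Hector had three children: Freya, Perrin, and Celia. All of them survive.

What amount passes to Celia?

The entire 21,000 passes to the descendants.
That amount (21,000) is divided into 3 shares of 7,000: Freya, Perrin, and Celia each take 7,000.

Celia receives 7,000.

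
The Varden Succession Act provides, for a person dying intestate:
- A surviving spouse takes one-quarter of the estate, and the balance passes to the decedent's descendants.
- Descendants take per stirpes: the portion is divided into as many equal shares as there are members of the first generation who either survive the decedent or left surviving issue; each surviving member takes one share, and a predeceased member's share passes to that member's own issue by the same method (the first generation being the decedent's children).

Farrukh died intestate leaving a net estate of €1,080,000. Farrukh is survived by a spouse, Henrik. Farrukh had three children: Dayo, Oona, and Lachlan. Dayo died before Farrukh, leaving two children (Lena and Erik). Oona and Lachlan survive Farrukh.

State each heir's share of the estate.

Henrik takes one-quarter of €1,080,000 = €270,000. The remaining €810,000 passes to the descendants.
The descendants' portion (€810,000) is divided into 3 shares of €270,000: Oona and Lachlan each take €270,000; Dayo's €270,000 share passes to Dayo's issue.
Dayo's share (€270,000) is divided into 2 shares of €135,000: Lena and Erik each take €135,000.

Henrik: €270,000; Lena: €135,000; Erik: €135,000; Oona: €270,000; Lachlan: €270,000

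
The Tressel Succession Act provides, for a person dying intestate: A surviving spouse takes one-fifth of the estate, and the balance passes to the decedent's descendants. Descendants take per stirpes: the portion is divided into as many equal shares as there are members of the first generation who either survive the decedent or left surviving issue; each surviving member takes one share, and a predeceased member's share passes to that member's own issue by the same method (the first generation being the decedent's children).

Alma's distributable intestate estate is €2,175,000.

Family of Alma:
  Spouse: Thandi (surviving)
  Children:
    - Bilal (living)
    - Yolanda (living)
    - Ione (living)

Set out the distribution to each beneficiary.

Thandi takes one-fifth of €2,175,000 = €435,000. The remaining €1,740,000 passes to the descendants.
The descendants' portion (€1,740,000) is divided into 3 shares of €580,000: Bilal, Yolanda, and Ione each take €580,000.

Thandi: €435,000; Bilal: €580,000; Yolanda: €580,000; Ione: €580,000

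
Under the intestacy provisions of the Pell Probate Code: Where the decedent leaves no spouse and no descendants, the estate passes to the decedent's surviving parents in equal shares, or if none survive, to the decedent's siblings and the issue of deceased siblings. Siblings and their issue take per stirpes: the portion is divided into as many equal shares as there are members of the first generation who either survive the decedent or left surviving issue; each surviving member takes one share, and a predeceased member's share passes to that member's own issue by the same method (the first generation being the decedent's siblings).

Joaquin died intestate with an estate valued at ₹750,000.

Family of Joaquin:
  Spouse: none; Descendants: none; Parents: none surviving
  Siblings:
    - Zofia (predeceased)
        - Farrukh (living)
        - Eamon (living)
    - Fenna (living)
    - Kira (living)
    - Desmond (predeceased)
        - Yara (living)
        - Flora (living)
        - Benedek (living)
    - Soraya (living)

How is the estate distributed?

The entire ₹750,000 passes to the siblings and their issue.
That amount (₹750,000) is divided into 5 shares of ₹150,000: Fenna, Kira, and Soraya each take ₹150,000; Zofia's ₹150,000 share passes to Zofia's issue; Desmond's ₹150,000 share passes to Desmond's issue.
Zofia's share (₹150,000) is divided into 2 shares of ₹75,000: Farrukh and Eamon each take ₹75,000.
Desmond's share (₹150,000) is divided into 3 shares of ₹50,000: Yara, Flora, and Benedek each take ₹50,000.

Farrukh: ₹75,000; Eamon: ₹75,000; Fenna: ₹150,000; Kira: ₹150,000; Yara: ₹50,000; Flora: ₹50,000; Benedek: ₹50,000; Soraya: ₹150,000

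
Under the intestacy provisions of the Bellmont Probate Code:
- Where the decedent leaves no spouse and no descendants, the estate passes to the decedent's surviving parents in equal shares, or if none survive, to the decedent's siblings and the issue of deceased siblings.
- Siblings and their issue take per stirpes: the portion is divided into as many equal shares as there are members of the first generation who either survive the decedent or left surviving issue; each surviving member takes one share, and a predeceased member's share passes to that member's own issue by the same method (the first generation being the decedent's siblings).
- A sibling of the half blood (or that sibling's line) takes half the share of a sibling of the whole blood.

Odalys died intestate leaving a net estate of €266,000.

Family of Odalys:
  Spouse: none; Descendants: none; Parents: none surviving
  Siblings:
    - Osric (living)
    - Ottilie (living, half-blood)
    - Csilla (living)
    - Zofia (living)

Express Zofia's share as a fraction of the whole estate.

Zofia receives 2/7 of the estate.

The entire €266,000 passes to the siblings and their issue.
Counting each half-blood sibling's line as half a unit, there are 7/2 units in €266,000, so one unit is €76,000. Whole-blood lines (Osric, Csilla, and Zofia) take €76,000 each; half-blood lines (Ottilie) take €38,000 each.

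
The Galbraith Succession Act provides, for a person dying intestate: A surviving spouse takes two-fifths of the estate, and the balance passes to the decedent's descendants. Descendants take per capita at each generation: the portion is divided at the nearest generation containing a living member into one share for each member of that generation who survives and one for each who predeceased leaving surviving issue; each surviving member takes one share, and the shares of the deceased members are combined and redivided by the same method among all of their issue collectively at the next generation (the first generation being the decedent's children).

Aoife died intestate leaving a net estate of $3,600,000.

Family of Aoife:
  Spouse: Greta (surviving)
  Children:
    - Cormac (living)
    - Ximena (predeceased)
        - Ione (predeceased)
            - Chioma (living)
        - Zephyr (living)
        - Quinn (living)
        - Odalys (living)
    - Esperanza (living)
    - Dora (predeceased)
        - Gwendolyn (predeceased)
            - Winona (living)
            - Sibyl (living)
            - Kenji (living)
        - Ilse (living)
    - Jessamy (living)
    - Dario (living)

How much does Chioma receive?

Greta takes two-fifths of $3,600,000 = $1,440,000. The remaining $2,160,000 passes to the descendants.
The descendants' portion ($2,160,000) is divided at the children's generation into 6 shares of $360,000. Cormac, Esperanza, Jessamy, and Dario each take $360,000. The 2 shares of the deceased (Ximena and Dora) are combined into a pool of $720,000.
That pool ($720,000) is divided at the grandchildren's generation into 6 shares of $120,000. Zephyr, Quinn, Odalys, and Ilse each take $120,000. The 2 shares of the deceased (Ione and Gwendolyn) are combined into a pool of $240,000.
That pool ($240,000) is divided at the great-grandchildren's generation equally among Chioma, Winona, Sibyl, and Kenji: $60,000 each.

Chioma receives $60,000.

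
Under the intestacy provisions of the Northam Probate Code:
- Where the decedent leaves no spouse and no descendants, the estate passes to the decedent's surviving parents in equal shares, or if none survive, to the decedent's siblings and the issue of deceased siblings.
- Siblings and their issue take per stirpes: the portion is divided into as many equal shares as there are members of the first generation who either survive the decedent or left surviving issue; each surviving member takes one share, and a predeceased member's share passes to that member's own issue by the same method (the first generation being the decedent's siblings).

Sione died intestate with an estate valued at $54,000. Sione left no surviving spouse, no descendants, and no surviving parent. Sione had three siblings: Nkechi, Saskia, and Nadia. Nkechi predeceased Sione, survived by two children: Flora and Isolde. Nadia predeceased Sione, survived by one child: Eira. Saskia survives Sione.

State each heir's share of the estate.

The entire $54,000 passes to the siblings and their issue.
That amount ($54,000) is divided into 3 shares of $18,000: Saskia takes $18,000; Nkechi's $18,000 share passes to Nkechi's issue; Nadia's $18,000 share passes to Nadia's issue.
Nkechi's share ($18,000) is divided into 2 shares of $9,000: Flora and Isolde each take $9,000.
Nadia's share ($18,000) passes entirely to Eira.

Flora: $9,000; Isolde: $9,000; Saskia: $18,000; Eira: $18,000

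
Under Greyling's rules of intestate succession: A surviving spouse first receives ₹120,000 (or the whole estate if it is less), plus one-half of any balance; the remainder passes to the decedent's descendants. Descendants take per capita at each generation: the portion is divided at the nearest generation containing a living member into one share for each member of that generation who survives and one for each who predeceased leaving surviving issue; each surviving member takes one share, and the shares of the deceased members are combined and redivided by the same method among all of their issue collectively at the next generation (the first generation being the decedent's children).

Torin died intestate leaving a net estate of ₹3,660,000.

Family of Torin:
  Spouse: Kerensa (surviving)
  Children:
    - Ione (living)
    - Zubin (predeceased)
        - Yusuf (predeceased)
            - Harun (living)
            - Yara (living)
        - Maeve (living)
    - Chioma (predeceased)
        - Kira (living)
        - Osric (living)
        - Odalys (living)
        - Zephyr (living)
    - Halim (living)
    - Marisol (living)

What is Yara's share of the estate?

Yara receives ₹59,000.

Kerensa first takes ₹120,000, leaving a balance of ₹3,540,000. Kerensa then takes one-half of the balance (₹1,770,000), for a total of ₹1,890,000. The remaining ₹1,770,000 passes to the descendants.
The descendants' portion (₹1,770,000) is divided at the children's generation into 5 shares of ₹354,000. Ione, Halim, and Marisol each take ₹354,000. The 2 shares of the deceased (Zubin and Chioma) are combined into a pool of ₹708,000.
That pool (₹708,000) is divided at the grandchildren's generation into 6 shares of ₹118,000. Maeve, Kira, Osric, Odalys, and Zephyr each take ₹118,000. The remaining share for the deceased Yusuf (₹118,000) is carried to the next generation.
That pool (₹118,000) is divided at the great-grandchildren's generation equally among Harun and Yara: ₹59,000 each.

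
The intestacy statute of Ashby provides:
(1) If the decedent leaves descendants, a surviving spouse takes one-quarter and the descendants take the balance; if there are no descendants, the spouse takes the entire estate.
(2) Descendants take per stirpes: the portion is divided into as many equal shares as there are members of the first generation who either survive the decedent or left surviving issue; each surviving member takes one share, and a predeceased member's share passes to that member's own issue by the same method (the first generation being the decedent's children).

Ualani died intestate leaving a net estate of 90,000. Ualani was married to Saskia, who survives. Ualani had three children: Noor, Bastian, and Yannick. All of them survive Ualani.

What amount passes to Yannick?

Yannick receives 22,500.

Saskia takes one-quarter of 90,000 = 22,500. The remaining 67,500 passes to the descendants.
The descendants' portion (67,500) is divided into 3 shares of 22,500: Noor, Bastian, and Yannick each take 22,500.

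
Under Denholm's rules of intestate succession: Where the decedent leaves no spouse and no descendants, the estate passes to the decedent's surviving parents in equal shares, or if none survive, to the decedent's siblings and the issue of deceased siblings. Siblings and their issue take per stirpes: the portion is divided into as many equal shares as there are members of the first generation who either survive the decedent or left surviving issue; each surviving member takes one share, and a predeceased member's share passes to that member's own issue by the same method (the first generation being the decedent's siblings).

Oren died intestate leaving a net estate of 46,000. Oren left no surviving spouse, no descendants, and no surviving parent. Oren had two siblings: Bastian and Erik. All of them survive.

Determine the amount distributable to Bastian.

Bastian receives 23,000.

The entire 46,000 passes to the siblings and their issue.
That amount (46,000) is divided into 2 shares of 23,000: Bastian and Erik each take 23,000.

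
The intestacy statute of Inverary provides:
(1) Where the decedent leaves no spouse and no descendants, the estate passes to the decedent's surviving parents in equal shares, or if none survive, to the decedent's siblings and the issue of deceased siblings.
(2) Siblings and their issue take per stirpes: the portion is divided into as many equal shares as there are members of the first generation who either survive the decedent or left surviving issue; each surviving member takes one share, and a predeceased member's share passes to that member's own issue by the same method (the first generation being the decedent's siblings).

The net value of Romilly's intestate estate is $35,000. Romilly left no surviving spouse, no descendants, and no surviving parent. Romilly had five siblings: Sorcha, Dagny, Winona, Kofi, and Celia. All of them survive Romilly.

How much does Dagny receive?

Dagny receives $7,000.

The entire $35,000 passes to the siblings and their issue.
That amount ($35,000) is divided into 5 shares of $7,000: Sorcha, Dagny, Winona, Kofi, and Celia each take $7,000.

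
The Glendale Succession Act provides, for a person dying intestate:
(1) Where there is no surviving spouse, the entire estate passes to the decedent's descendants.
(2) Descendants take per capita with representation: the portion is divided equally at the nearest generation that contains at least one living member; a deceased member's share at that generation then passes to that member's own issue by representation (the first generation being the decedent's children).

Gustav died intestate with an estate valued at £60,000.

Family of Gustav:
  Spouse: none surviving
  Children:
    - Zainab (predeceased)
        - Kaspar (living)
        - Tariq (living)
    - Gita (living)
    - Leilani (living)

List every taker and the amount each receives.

Kaspar: £10,000; Tariq: £10,000; Gita: £20,000; Leilani: £20,000

The entire £60,000 passes to the descendants.
That amount (£60,000) is divided into 3 shares of £20,000: Gita and Leilani each take £20,000; Zainab's £20,000 share passes to Zainab's issue.
Zainab's share (£20,000) is divided into 2 shares of £10,000: Kaspar and Tariq each take £10,000.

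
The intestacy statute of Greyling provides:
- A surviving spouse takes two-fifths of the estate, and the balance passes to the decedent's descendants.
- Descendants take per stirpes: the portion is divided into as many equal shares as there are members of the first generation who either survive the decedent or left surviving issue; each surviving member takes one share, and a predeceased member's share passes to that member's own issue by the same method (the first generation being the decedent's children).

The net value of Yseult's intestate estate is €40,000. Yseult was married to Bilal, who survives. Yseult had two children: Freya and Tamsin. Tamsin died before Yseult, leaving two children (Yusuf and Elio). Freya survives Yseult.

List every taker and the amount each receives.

Bilal: €16,000; Freya: €12,000; Yusuf: €6,000; Elio: €6,000

Bilal takes two-fifths of €40,000 = €16,000. The remaining €24,000 passes to the descendants.
The descendants' portion (€24,000) is divided into 2 shares of €12,000: Freya takes €12,000; Tamsin's €12,000 share passes to Tamsin's issue.
Tamsin's share (€12,000) is divided into 2 shares of €6,000: Yusuf and Elio each take €6,000.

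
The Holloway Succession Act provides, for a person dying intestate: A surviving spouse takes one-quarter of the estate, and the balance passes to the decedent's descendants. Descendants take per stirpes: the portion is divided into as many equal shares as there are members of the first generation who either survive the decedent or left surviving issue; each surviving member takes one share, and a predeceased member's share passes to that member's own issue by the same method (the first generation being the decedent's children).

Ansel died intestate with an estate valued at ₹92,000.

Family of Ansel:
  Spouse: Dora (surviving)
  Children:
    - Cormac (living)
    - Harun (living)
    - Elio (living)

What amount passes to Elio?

Elio receives ₹23,000.

Dora takes one-quarter of ₹92,000 = ₹23,000. The remaining ₹69,000 passes to the descendants.
The descendants' portion (₹69,000) is divided into 3 shares of ₹23,000: Cormac, Harun, and Elio each take ₹23,000.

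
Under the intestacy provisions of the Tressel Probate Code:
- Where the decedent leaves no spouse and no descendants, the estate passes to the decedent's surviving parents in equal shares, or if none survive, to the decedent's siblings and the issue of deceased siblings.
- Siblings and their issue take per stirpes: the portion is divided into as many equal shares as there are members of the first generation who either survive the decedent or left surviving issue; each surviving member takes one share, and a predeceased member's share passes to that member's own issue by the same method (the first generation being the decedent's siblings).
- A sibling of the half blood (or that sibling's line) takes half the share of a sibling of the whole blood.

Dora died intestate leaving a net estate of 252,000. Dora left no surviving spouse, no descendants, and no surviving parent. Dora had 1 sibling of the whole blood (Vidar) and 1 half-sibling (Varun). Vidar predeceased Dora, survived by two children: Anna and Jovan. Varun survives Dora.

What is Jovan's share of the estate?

Jovan receives 84,000.

The entire 252,000 passes to the siblings and their issue.
Counting each half-blood sibling's line as half a unit, there are 3/2 units in 252,000, so one unit is 168,000. Whole-blood lines (Vidar) take 168,000 each; half-blood lines (Varun) take 84,000 each.
Vidar's share (168,000) is divided into 2 shares of 84,000: Anna and Jovan each take 84,000.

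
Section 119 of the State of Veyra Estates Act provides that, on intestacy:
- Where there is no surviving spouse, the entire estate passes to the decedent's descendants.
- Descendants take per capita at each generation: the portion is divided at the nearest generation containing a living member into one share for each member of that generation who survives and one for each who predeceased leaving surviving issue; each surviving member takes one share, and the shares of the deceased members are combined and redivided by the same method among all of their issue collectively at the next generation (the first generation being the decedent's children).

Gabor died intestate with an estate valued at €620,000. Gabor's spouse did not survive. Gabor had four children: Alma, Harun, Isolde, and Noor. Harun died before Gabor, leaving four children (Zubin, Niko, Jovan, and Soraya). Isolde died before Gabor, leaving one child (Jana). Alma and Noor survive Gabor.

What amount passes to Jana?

The entire €620,000 passes to the descendants.
That amount (€620,000) is divided at the children's generation into 4 shares of €155,000. Alma and Noor each take €155,000. The 2 shares of the deceased (Harun and Isolde) are combined into a pool of €310,000.
That pool (€310,000) is divided at the grandchildren's generation equally among Zubin, Niko, Jovan, Soraya, and Jana: €62,000 each.

Jana receives €62,000.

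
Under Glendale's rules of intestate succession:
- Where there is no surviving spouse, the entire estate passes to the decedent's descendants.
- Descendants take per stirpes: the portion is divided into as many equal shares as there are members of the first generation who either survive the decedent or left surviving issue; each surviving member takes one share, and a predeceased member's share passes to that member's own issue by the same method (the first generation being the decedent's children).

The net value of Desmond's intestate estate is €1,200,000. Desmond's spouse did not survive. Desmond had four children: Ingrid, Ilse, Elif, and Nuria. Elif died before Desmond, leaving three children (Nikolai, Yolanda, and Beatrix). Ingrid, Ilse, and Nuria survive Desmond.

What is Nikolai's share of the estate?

Nikolai receives €100,000.

The entire €1,200,000 passes to the descendants.
That amount (€1,200,000) is divided into 4 shares of €300,000: Ingrid, Ilse, and Nuria each take €300,000; Elif's €300,000 share passes to Elif's issue.
Elif's share (€300,000) is divided into 3 shares of €100,000: Nikolai, Yolanda, and Beatrix each take €100,000.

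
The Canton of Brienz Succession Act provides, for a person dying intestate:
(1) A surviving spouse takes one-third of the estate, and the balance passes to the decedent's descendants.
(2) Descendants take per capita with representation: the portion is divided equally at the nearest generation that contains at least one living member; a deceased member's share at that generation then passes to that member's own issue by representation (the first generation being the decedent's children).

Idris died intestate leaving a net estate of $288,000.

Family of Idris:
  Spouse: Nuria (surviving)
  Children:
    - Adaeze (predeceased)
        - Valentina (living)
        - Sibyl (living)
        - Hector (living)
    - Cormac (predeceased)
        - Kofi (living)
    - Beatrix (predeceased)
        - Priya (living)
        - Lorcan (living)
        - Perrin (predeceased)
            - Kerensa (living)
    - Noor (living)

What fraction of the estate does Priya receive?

Nuria takes one-third of $288,000 = $96,000. The remaining $192,000 passes to the descendants.
The descendants' portion ($192,000) is divided into 4 shares of $48,000: Noor takes $48,000; Adaeze's $48,000 share passes to Adaeze's issue; Cormac's $48,000 share passes to Cormac's issue; Beatrix's $48,000 share passes to Beatrix's issue.
Adaeze's share ($48,000) is divided into 3 shares of $16,000: Valentina, Sibyl, and Hector each take $16,000.
Cormac's share ($48,000) passes entirely to Kofi.
Beatrix's share ($48,000) is divided into 3 shares of $16,000: Priya and Lorcan each take $16,000; Perrin's $16,000 share passes to Perrin's issue.
Perrin's share ($16,000) passes entirely to Kerensa.

Priya receives 1/18 of the estate.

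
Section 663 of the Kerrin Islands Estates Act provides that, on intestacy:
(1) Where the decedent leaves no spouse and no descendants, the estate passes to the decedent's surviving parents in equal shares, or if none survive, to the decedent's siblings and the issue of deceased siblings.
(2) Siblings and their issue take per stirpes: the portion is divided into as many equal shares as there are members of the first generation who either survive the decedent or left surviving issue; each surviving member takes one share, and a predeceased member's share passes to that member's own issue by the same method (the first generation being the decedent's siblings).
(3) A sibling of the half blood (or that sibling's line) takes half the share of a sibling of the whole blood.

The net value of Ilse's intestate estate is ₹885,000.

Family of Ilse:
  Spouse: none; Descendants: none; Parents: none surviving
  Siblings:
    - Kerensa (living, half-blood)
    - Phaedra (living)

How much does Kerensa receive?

Kerensa receives ₹295,000.

The entire ₹885,000 passes to the siblings and their issue.
Counting each half-blood sibling's line as half a unit, there are 3/2 units in ₹885,000, so one unit is ₹590,000. Whole-blood lines (Phaedra) take ₹590,000 each; half-blood lines (Kerensa) take ₹295,000 each.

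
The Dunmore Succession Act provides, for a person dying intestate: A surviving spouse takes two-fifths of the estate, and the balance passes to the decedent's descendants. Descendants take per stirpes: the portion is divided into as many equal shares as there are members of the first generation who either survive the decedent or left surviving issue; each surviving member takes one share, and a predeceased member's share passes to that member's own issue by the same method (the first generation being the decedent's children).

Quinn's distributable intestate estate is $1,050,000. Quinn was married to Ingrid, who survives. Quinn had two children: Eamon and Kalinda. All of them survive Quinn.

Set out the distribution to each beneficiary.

Ingrid: $420,000; Eamon: $315,000; Kalinda: $315,000

Ingrid takes two-fifths of $1,050,000 = $420,000. The remaining $630,000 passes to the descendants.
The descendants' portion ($630,000) is divided into 2 shares of $315,000: Eamon and Kalinda each take $315,000.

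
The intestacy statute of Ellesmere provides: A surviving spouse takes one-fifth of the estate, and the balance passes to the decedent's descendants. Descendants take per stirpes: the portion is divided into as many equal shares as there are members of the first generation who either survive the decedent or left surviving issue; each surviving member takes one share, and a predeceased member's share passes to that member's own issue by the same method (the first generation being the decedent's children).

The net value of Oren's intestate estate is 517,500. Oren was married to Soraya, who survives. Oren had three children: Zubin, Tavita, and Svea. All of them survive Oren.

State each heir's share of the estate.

Soraya: 103,500; Zubin: 138,000; Tavita: 138,000; Svea: 138,000

Soraya takes one-fifth of 517,500 = 103,500. The remaining 414,000 passes to the descendants.
The descendants' portion (414,000) is divided into 3 shares of 138,000: Zubin, Tavita, and Svea each take 138,000.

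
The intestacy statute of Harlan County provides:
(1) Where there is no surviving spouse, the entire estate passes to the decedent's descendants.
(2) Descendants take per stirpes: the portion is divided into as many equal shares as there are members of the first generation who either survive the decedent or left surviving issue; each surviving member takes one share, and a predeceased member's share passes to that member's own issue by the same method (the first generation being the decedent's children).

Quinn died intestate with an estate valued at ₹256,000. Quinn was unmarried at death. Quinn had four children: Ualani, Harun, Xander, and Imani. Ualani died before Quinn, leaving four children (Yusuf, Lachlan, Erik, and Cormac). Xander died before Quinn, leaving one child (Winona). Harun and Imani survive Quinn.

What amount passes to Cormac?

Cormac receives ₹16,000.

The entire ₹256,000 passes to the descendants.
That amount (₹256,000) is divided into 4 shares of ₹64,000: Harun and Imani each take ₹64,000; Ualani's ₹64,000 share passes to Ualani's issue; Xander's ₹64,000 share passes to Xander's issue.
Ualani's share (₹64,000) is divided into 4 shares of ₹16,000: Yusuf, Lachlan, Erik, and Cormac each take ₹16,000.
Xander's share (₹64,000) passes entirely to Winona.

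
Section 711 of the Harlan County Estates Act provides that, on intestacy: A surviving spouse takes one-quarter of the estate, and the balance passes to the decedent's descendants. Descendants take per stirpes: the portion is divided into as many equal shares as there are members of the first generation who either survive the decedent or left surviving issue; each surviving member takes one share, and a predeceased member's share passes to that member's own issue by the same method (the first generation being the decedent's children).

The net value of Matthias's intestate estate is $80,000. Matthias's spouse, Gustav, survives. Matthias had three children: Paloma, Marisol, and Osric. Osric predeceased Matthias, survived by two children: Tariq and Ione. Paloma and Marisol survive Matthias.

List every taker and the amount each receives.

Gustav takes one-quarter of $80,000 = $20,000. The remaining $60,000 passes to the descendants.
The descendants' portion ($60,000) is divided into 3 shares of $20,000: Paloma and Marisol each take $20,000; Osric's $20,000 share passes to Osric's issue.
Osric's share ($20,000) is divided into 2 shares of $10,000: Tariq and Ione each take $10,000.

Gustav: $20,000; Paloma: $20,000; Marisol: $20,000; Tariq: $10,000; Ione: $10,000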